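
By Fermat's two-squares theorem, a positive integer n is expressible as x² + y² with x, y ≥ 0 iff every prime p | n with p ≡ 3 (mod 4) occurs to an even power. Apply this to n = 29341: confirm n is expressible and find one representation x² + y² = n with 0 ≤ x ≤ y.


Step 1: Factor n = 29341 = 13 · 37 · 61.
Step 2: Check the mod-4 condition on each prime factor: 13 ≡ 1 (mod 4), exponent 1; 37 ≡ 1 (mod 4), exponent 1; 61 ≡ 1 (mod 4), exponent 1.
All primes ≡ 3 (mod 4) appear to even exponent (or don't appear), so by the two-squares theorem n IS expressible as a sum of two squares.
Step 3: Build a representation. Here n = 13 · 37 · 61 is a product of primes ≡ 1 (mod 4). Each prime p ≡ 1 (mod 4) is itself a sum of two squares; find a² by testing p − a² for a perfect square:
  13: 13 − 1² = 12, 13 − 2² = 9 = 3² ⇒ 13 = 2² + 3².
  37: 37 − 1² = 36 = 6² ⇒ 37 = 1² + 6².
  61: 61 − 1² = 60, 61 − 2² = 57, 61 − 3² = 52, 61 − 4² = 45, 61 − 5² = 36 = 6² ⇒ 61 = 5² + 6².
  Combine using the Brahmagupta–Fibonacci identity (a² + b²)(c² + d²) = (ac − bd)² + (ad + bc)² = (ac + bd)² + (ad − bc)²:
  13 · 37 = 481: from (2² + 3²)(1² + 6²), take (2·1 − 3·6, 2·6 + 3·1) = (2 − 18, 12 + 3) = (-16, 15); dropping signs (only squares matter) gives (16, 15); check 16² + 15² = 256 + 225 = 481 ✓.
  481 · 61 = 29341: from (16² + 15²)(5² + 6²), take (16·5 − 15·6, 16·6 + 15·5) = (80 − 90, 96 + 75) = (-10, 171); dropping signs (only squares matter) gives (10, 171); check 10² + 171² = 100 + 29241 = 29341 ✓.
Step 4: Order so x ≤ y and verify: 10² + 171² = 100 + 29241 = 29341 = n. ✓

n = 29341 = 10² + 171² (one valid representation with x ≤ y).


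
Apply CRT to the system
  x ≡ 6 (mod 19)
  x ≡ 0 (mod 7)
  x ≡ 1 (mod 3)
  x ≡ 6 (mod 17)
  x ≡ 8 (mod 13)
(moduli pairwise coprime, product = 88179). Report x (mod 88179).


Product of moduli M = 19 · 7 · 3 · 17 · 13 = 88179.
Merge one congruence at a time:
  Start: x ≡ 6 (mod 19).
  Combine with x ≡ 0 (mod 7); new modulus lcm = 133.
    Write x = 6 + 19·t and substitute into x ≡ 0 (mod 7): 19·t ≡ 0 − 6 = -6 (mod 7).
    Reduce coefficients mod 7: 5·t ≡ 1 (mod 7).
    The inverse of 5 mod 7 is 3 (since 5·3 = 15 = 2·7 + 1), so t ≡ 3·1 = 3 ≡ 3 (mod 7).
    Then x = 6 + 19·3 = 63, valid modulo lcm(19, 7) = 133: x ≡ 63 (mod 133).
  Combine with x ≡ 1 (mod 3); new modulus lcm = 399.
    Write x = 63 + 133·t and substitute into x ≡ 1 (mod 3): 133·t ≡ 1 − 63 = -62 (mod 3).
    Reduce coefficients mod 3: 1·t ≡ 1 (mod 3).
    So t ≡ 1 (mod 3).
    Then x = 63 + 133·1 = 196, valid modulo lcm(133, 3) = 399: x ≡ 196 (mod 399).
  Combine with x ≡ 6 (mod 17); new modulus lcm = 6783.
    Write x = 196 + 399·t and substitute into x ≡ 6 (mod 17): 399·t ≡ 6 − 196 = -190 (mod 17).
    Reduce coefficients mod 17: 8·t ≡ 14 (mod 17).
    The inverse of 8 mod 17 is 15 (since 8·15 = 120 = 7·17 + 1), so t ≡ 15·14 = 210 ≡ 6 (mod 17).
    Then x = 196 + 399·6 = 2590, valid modulo lcm(399, 17) = 6783: x ≡ 2590 (mod 6783).
  Combine with x ≡ 8 (mod 13); new modulus lcm = 88179.
    Write x = 2590 + 6783·t and substitute into x ≡ 8 (mod 13): 6783·t ≡ 8 − 2590 = -2582 (mod 13).
    Reduce coefficients mod 13: 10·t ≡ 5 (mod 13).
    The inverse of 10 mod 13 is 4 (since 10·4 = 40 = 3·13 + 1), so t ≡ 4·5 = 20 ≡ 7 (mod 13).
    Then x = 2590 + 6783·7 = 50071, valid modulo lcm(6783, 13) = 88179: x ≡ 50071 (mod 88179).
Verify against each original: 50071 mod 19 = 6, 50071 mod 7 = 0, 50071 mod 3 = 1, 50071 mod 17 = 6, 50071 mod 13 = 8.

x ≡ 50071 (mod 88179).


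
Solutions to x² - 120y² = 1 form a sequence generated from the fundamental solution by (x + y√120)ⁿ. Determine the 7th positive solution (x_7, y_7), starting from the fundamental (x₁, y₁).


Step 1: Find the fundamental solution (x₁, y₁) of x² - 120y² = 1.
  Expand √120 as a continued fraction. a₀ = ⌊√120⌋ = 10; iterate m_{k+1} = d_k·a_k − m_k, d_{k+1} = (120 − m_{k+1}²)/d_k, a_{k+1} = ⌊(a₀ + m_{k+1})/d_{k+1}⌋ (starting m₀ = 0, d₀ = 1), with convergents p_k = a_k·p_{k-1} + p_{k-2}, q_k = a_k·q_{k-1} + q_{k-2} (p₋₁ = 1, q₋₁ = 0):
  k = 0: a₀ = 10; p₀/q₀ = 10/1; p₀² − 120·q₀² = 100 − 120 = -20.
  k = 1: m = 10, d = 20, a = ⌊(10 + 10)/20⌋ = 1; p/q = (1·10 + 1)/(1·1 + 0) = 11/1; p² − 120·q² = 121 − 120 = 1.
  The first convergent with p² − 120·q² = 1 gives the fundamental solution (x₁, y₁) = (11, 1).
Step 2: Apply the recurrence (x_{n+1}, y_{n+1}) = (x₁x_n + 120y₁y_n, x₁y_n + y₁x_n) repeatedly.
  From (x_1, y_1) = (11, 1): x_2 = 11·11 + 120·1·1 = 241; y_2 = 11·1 + 1·11 = 22.
  From (x_2, y_2) = (241, 22): x_3 = 11·241 + 120·1·22 = 5291; y_3 = 11·22 + 1·241 = 483.
  From (x_3, y_3) = (5291, 483): x_4 = 11·5291 + 120·1·483 = 116161; y_4 = 11·483 + 1·5291 = 10604.
  From (x_4, y_4) = (116161, 10604): x_5 = 11·116161 + 120·1·10604 = 2550251; y_5 = 11·10604 + 1·116161 = 232805.
  From (x_5, y_5) = (2550251, 232805): x_6 = 11·2550251 + 120·1·232805 = 55989361; y_6 = 11·232805 + 1·2550251 = 5111106.
  From (x_6, y_6) = (55989361, 5111106): x_7 = 11·55989361 + 120·1·5111106 = 1229215691; y_7 = 11·5111106 + 1·55989361 = 112211527.
Step 3: Verify x_7² - 120·y_7² = 1510971215000607481 - 1510971215000607480 = 1 (should be 1). ✓

(x_1, y_1) = (11, 1); (x_7, y_7) = (1229215691, 112211527).


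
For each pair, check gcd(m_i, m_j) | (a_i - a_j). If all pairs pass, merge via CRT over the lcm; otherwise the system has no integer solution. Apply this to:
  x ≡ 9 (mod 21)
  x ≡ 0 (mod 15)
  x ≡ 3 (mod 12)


Moduli 21, 15, 12 are not pairwise coprime, so CRT works modulo lcm(m_i) when all pairwise compatibility conditions hold.
Pairwise compatibility: gcd(m_i, m_j) must divide a_i - a_j for every pair.
Merge one congruence at a time:
  Start: x ≡ 9 (mod 21).
  Combine with x ≡ 0 (mod 15): gcd(21, 15) = 3; 0 - 9 = -9, which IS divisible by 3, so compatible.
    Write x = 9 + 21·t and substitute into x ≡ 0 (mod 15): 21·t ≡ 0 − 9 = -9 (mod 15).
    Divide the congruence (and modulus) by g = 3: 7·t ≡ -3 (mod 5).
    Reduce coefficients mod 5: 2·t ≡ 2 (mod 5).
    The inverse of 2 mod 5 is 3 (since 2·3 = 6 = 1·5 + 1), so t ≡ 3·2 = 6 ≡ 1 (mod 5).
    Then x = 9 + 21·1 = 30, valid modulo lcm(21, 15) = 105: x ≡ 30 (mod 105).
  Combine with x ≡ 3 (mod 12): gcd(105, 12) = 3; 3 - 30 = -27, which IS divisible by 3, so compatible.
    Write x = 30 + 105·t and substitute into x ≡ 3 (mod 12): 105·t ≡ 3 − 30 = -27 (mod 12).
    Divide the congruence (and modulus) by g = 3: 35·t ≡ -9 (mod 4).
    Reduce coefficients mod 4: 3·t ≡ 3 (mod 4).
    The inverse of 3 mod 4 is 3 (since 3·3 = 9 = 2·4 + 1), so t ≡ 3·3 = 9 ≡ 1 (mod 4).
    Then x = 30 + 105·1 = 135, valid modulo lcm(105, 12) = 420: x ≡ 135 (mod 420).
Verify: 135 mod 21 = 9, 135 mod 15 = 0, 135 mod 12 = 3.

x ≡ 135 (mod 420).


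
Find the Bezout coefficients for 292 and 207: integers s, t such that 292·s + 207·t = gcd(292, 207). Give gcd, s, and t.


Euclidean algorithm on (292, 207) — divide until remainder is 0:
  292 = 1 · 207 + 85
  207 = 2 · 85 + 37
  85 = 2 · 37 + 11
  37 = 3 · 11 + 4
  11 = 2 · 4 + 3
  4 = 1 · 3 + 1
  3 = 3 · 1 + 0
gcd(292, 207) = 1.
Track Bezout coefficients alongside the remainders: start with r₀ = 292 = a·1 + b·0 (s = 1, t = 0) and r₁ = 207 = a·0 + b·1 (s = 0, t = 1); each new remainder r_{k+1} = r_{k-1} − q_k·r_k inherits s_{k+1} = s_{k-1} − q_k·s_k, t_{k+1} = t_{k-1} − q_k·t_k, so r_k = a·s_k + b·t_k at every step:
  q = 1: r = 85, s = 1 − 1·0 = 1, t = 0 − 1·1 = -1  (check: 292·1 + 207·(-1) = 85)
  q = 2: r = 37, s = 0 − 2·1 = -2, t = 1 − 2·(-1) = 3  (check: 292·(-2) + 207·3 = 37)
  q = 2: r = 11, s = 1 − 2·(-2) = 5, t = -1 − 2·3 = -7  (check: 292·5 + 207·(-7) = 11)
  q = 3: r = 4, s = -2 − 3·5 = -17, t = 3 − 3·(-7) = 24  (check: 292·(-17) + 207·24 = 4)
  q = 2: r = 3, s = 5 − 2·(-17) = 39, t = -7 − 2·24 = -55  (check: 292·39 + 207·(-55) = 3)
  q = 1: r = 1, s = -17 − 1·39 = -56, t = 24 − 1·(-55) = 79  (check: 292·(-56) + 207·79 = 1)
The row with r = 1 (the gcd) gives the Bezout coefficients s = -56, t = 79.
Result: 292 · (-56) + 207 · (79) = 1.

gcd(292, 207) = 1; s = -56, t = 79 (check: 292·(-56) + 207·79 = 1).


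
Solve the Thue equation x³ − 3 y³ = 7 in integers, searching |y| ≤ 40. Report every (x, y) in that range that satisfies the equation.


The equation is x³ - 3y³ = 7. For fixed y, x³ = 3·y³ + 7, so a solution requires the RHS to be a perfect cube.
Strategy: iterate y from -40 to 40, compute RHS = 3·y³ + 7, and check whether it is a (positive or negative) perfect cube.
Check small values of y:
  y = 0: RHS = 7 is not a perfect cube.
  y = 1: RHS = 10 is not a perfect cube.
  y = -1: RHS = 4 is not a perfect cube.
  y = 2: RHS = 31 is not a perfect cube.
  y = -2: RHS = -17 is not a perfect cube.
  y = 3: RHS = 88 is not a perfect cube.
  y = -3: RHS = -74 is not a perfect cube.
Continuing the search up to |y| = 40 finds no solutions either.
No (x, y) in the scanned range satisfies the equation.

No integer solutions with |y| ≤ 40.


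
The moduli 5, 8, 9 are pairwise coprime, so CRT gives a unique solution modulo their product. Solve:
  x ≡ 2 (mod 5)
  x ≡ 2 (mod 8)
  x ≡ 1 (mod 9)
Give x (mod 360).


Moduli 5, 8, 9 are pairwise coprime; by CRT there is a unique solution modulo M = 5 · 8 · 9 = 360.
Solve pairwise, accumulating the modulus:
  Start with x ≡ 2 (mod 5).
  Combine with x ≡ 2 (mod 8): since gcd(5, 8) = 1, we get a unique residue mod 40.
    Write x = 2 + 5·t and substitute into x ≡ 2 (mod 8): 5·t ≡ 2 − 2 = 0 (mod 8).
    The inverse of 5 mod 8 is 5 (since 5·5 = 25 = 3·8 + 1), so t ≡ 5·0 = 0 ≡ 0 (mod 8).
    Then x = 2 + 5·0 = 2, valid modulo lcm(5, 8) = 40: x ≡ 2 (mod 40).
  Combine with x ≡ 1 (mod 9): since gcd(40, 9) = 1, we get a unique residue mod 360.
    Write x = 2 + 40·t and substitute into x ≡ 1 (mod 9): 40·t ≡ 1 − 2 = -1 (mod 9).
    Reduce coefficients mod 9: 4·t ≡ 8 (mod 9).
    The inverse of 4 mod 9 is 7 (since 4·7 = 28 = 3·9 + 1), so t ≡ 7·8 = 56 ≡ 2 (mod 9).
    Then x = 2 + 40·2 = 82, valid modulo lcm(40, 9) = 360: x ≡ 82 (mod 360).
Verify: 82 mod 5 = 2 ✓, 82 mod 8 = 2 ✓, 82 mod 9 = 1 ✓.

x ≡ 82 (mod 360).


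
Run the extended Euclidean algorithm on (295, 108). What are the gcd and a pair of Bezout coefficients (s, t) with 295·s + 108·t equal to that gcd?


Euclidean algorithm on (295, 108) — divide until remainder is 0:
  295 = 2 · 108 + 79
  108 = 1 · 79 + 29
  79 = 2 · 29 + 21
  29 = 1 · 21 + 8
  21 = 2 · 8 + 5
  8 = 1 · 5 + 3
  5 = 1 · 3 + 2
  3 = 1 · 2 + 1
  2 = 2 · 1 + 0
gcd(295, 108) = 1.
Track Bezout coefficients alongside the remainders: start with r₀ = 295 = a·1 + b·0 (s = 1, t = 0) and r₁ = 108 = a·0 + b·1 (s = 0, t = 1); each new remainder r_{k+1} = r_{k-1} − q_k·r_k inherits s_{k+1} = s_{k-1} − q_k·s_k, t_{k+1} = t_{k-1} − q_k·t_k, so r_k = a·s_k + b·t_k at every step:
  q = 2: r = 79, s = 1 − 2·0 = 1, t = 0 − 2·1 = -2  (check: 295·1 + 108·(-2) = 79)
  q = 1: r = 29, s = 0 − 1·1 = -1, t = 1 − 1·(-2) = 3  (check: 295·(-1) + 108·3 = 29)
  q = 2: r = 21, s = 1 − 2·(-1) = 3, t = -2 − 2·3 = -8  (check: 295·3 + 108·(-8) = 21)
  q = 1: r = 8, s = -1 − 1·3 = -4, t = 3 − 1·(-8) = 11  (check: 295·(-4) + 108·11 = 8)
  q = 2: r = 5, s = 3 − 2·(-4) = 11, t = -8 − 2·11 = -30  (check: 295·11 + 108·(-30) = 5)
  q = 1: r = 3, s = -4 − 1·11 = -15, t = 11 − 1·(-30) = 41  (check: 295·(-15) + 108·41 = 3)
  q = 1: r = 2, s = 11 − 1·(-15) = 26, t = -30 − 1·41 = -71  (check: 295·26 + 108·(-71) = 2)
  q = 1: r = 1, s = -15 − 1·26 = -41, t = 41 − 1·(-71) = 112  (check: 295·(-41) + 108·112 = 1)
The row with r = 1 (the gcd) gives the Bezout coefficients s = -41, t = 112.
Result: 295 · (-41) + 108 · (112) = 1.

gcd(295, 108) = 1; s = -41, t = 112 (check: 295·(-41) + 108·112 = 1).


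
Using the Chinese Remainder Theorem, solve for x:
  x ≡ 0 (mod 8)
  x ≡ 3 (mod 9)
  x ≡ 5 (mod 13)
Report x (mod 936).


Moduli 8, 9, 13 are pairwise coprime; by CRT there is a unique solution modulo M = 8 · 9 · 13 = 936.
Solve pairwise, accumulating the modulus:
  Start with x ≡ 0 (mod 8).
  Combine with x ≡ 3 (mod 9): since gcd(8, 9) = 1, we get a unique residue mod 72.
    Write x = 0 + 8·t and substitute into x ≡ 3 (mod 9): 8·t ≡ 3 − 0 = 3 (mod 9).
    The inverse of 8 mod 9 is 8 (since 8·8 = 64 = 7·9 + 1), so t ≡ 8·3 = 24 ≡ 6 (mod 9).
    Then x = 0 + 8·6 = 48, valid modulo lcm(8, 9) = 72: x ≡ 48 (mod 72).
  Combine with x ≡ 5 (mod 13): since gcd(72, 13) = 1, we get a unique residue mod 936.
    Write x = 48 + 72·t and substitute into x ≡ 5 (mod 13): 72·t ≡ 5 − 48 = -43 (mod 13).
    Reduce coefficients mod 13: 7·t ≡ 9 (mod 13).
    The inverse of 7 mod 13 is 2 (since 7·2 = 14 = 1·13 + 1), so t ≡ 2·9 = 18 ≡ 5 (mod 13).
    Then x = 48 + 72·5 = 408, valid modulo lcm(72, 13) = 936: x ≡ 408 (mod 936).
Verify: 408 mod 8 = 0 ✓, 408 mod 9 = 3 ✓, 408 mod 13 = 5 ✓.

x ≡ 408 (mod 936).


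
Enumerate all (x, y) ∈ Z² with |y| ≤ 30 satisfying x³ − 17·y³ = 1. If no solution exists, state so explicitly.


The equation is x³ - 17y³ = 1. For fixed y, x³ = 17·y³ + 1, so a solution requires the RHS to be a perfect cube.
Strategy: iterate y from -30 to 30, compute RHS = 17·y³ + 1, and check whether it is a (positive or negative) perfect cube.
Check small values of y:
  y = 0: RHS = 1 = (1)³ ⇒ x = 1 works.
  y = 1: RHS = 18 is not a perfect cube.
  y = -1: RHS = -16 is not a perfect cube.
  y = 2: RHS = 137 is not a perfect cube.
  y = -2: RHS = -135 is not a perfect cube.
  y = 3: RHS = 460 is not a perfect cube.
  y = -3: RHS = -458 is not a perfect cube.
Continuing, at y = 7: RHS = 5832 = (18)³ ⇒ x = 18 works.
Searching the remaining y in |y| ≤ 30 finds no further solutions.
Collected solutions: (1, 0), (18, 7).

Solutions (with |y| ≤ 30): (1, 0), (18, 7).


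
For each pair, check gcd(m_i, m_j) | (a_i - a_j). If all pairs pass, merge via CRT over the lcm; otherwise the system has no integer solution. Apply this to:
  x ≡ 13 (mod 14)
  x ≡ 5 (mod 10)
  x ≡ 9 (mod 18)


Moduli 14, 10, 18 are not pairwise coprime, so CRT works modulo lcm(m_i) when all pairwise compatibility conditions hold.
Pairwise compatibility: gcd(m_i, m_j) must divide a_i - a_j for every pair.
Merge one congruence at a time:
  Start: x ≡ 13 (mod 14).
  Combine with x ≡ 5 (mod 10): gcd(14, 10) = 2; 5 - 13 = -8, which IS divisible by 2, so compatible.
    Write x = 13 + 14·t and substitute into x ≡ 5 (mod 10): 14·t ≡ 5 − 13 = -8 (mod 10).
    Divide the congruence (and modulus) by g = 2: 7·t ≡ -4 (mod 5).
    Reduce coefficients mod 5: 2·t ≡ 1 (mod 5).
    The inverse of 2 mod 5 is 3 (since 2·3 = 6 = 1·5 + 1), so t ≡ 3·1 = 3 ≡ 3 (mod 5).
    Then x = 13 + 14·3 = 55, valid modulo lcm(14, 10) = 70: x ≡ 55 (mod 70).
  Combine with x ≡ 9 (mod 18): gcd(70, 18) = 2; 9 - 55 = -46, which IS divisible by 2, so compatible.
    Write x = 55 + 70·t and substitute into x ≡ 9 (mod 18): 70·t ≡ 9 − 55 = -46 (mod 18).
    Divide the congruence (and modulus) by g = 2: 35·t ≡ -23 (mod 9).
    Reduce coefficients mod 9: 8·t ≡ 4 (mod 9).
    The inverse of 8 mod 9 is 8 (since 8·8 = 64 = 7·9 + 1), so t ≡ 8·4 = 32 ≡ 5 (mod 9).
    Then x = 55 + 70·5 = 405, valid modulo lcm(70, 18) = 630: x ≡ 405 (mod 630).
Verify: 405 mod 14 = 13, 405 mod 10 = 5, 405 mod 18 = 9.

x ≡ 405 (mod 630).


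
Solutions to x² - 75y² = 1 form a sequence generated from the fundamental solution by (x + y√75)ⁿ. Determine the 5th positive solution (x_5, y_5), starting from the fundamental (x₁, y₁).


Step 1: Find the fundamental solution (x₁, y₁) of x² - 75y² = 1.
  Expand √75 as a continued fraction. a₀ = ⌊√75⌋ = 8; iterate m_{k+1} = d_k·a_k − m_k, d_{k+1} = (75 − m_{k+1}²)/d_k, a_{k+1} = ⌊(a₀ + m_{k+1})/d_{k+1}⌋ (starting m₀ = 0, d₀ = 1), with convergents p_k = a_k·p_{k-1} + p_{k-2}, q_k = a_k·q_{k-1} + q_{k-2} (p₋₁ = 1, q₋₁ = 0):
  k = 0: a₀ = 8; p₀/q₀ = 8/1; p₀² − 75·q₀² = 64 − 75 = -11.
  k = 1: m = 8, d = 11, a = ⌊(8 + 8)/11⌋ = 1; p/q = (1·8 + 1)/(1·1 + 0) = 9/1; p² − 75·q² = 81 − 75 = 6.
  k = 2: m = 3, d = 6, a = ⌊(8 + 3)/6⌋ = 1; p/q = (1·9 + 8)/(1·1 + 1) = 17/2; p² − 75·q² = 289 − 300 = -11.
  k = 3: m = 3, d = 11, a = ⌊(8 + 3)/11⌋ = 1; p/q = (1·17 + 9)/(1·2 + 1) = 26/3; p² − 75·q² = 676 − 675 = 1.
  The first convergent with p² − 75·q² = 1 gives the fundamental solution (x₁, y₁) = (26, 3).
Step 2: Apply the recurrence (x_{n+1}, y_{n+1}) = (x₁x_n + 75y₁y_n, x₁y_n + y₁x_n) repeatedly.
  From (x_1, y_1) = (26, 3): x_2 = 26·26 + 75·3·3 = 1351; y_2 = 26·3 + 3·26 = 156.
  From (x_2, y_2) = (1351, 156): x_3 = 26·1351 + 75·3·156 = 70226; y_3 = 26·156 + 3·1351 = 8109.
  From (x_3, y_3) = (70226, 8109): x_4 = 26·70226 + 75·3·8109 = 3650401; y_4 = 26·8109 + 3·70226 = 421512.
  From (x_4, y_4) = (3650401, 421512): x_5 = 26·3650401 + 75·3·421512 = 189750626; y_5 = 26·421512 + 3·3650401 = 21910515.
Step 3: Verify x_5² - 75·y_5² = 36005300067391876 - 36005300067391875 = 1 (should be 1). ✓

(x_1, y_1) = (26, 3); (x_5, y_5) = (189750626, 21910515).


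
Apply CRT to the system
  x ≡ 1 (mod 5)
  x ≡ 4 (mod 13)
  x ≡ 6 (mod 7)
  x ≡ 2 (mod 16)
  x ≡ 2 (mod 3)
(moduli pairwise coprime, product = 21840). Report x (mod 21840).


Product of moduli M = 5 · 13 · 7 · 16 · 3 = 21840.
Merge one congruence at a time:
  Start: x ≡ 1 (mod 5).
  Combine with x ≡ 4 (mod 13); new modulus lcm = 65.
    Write x = 1 + 5·t and substitute into x ≡ 4 (mod 13): 5·t ≡ 4 − 1 = 3 (mod 13).
    The inverse of 5 mod 13 is 8 (since 5·8 = 40 = 3·13 + 1), so t ≡ 8·3 = 24 ≡ 11 (mod 13).
    Then x = 1 + 5·11 = 56, valid modulo lcm(5, 13) = 65: x ≡ 56 (mod 65).
  Combine with x ≡ 6 (mod 7); new modulus lcm = 455.
    Write x = 56 + 65·t and substitute into x ≡ 6 (mod 7): 65·t ≡ 6 − 56 = -50 (mod 7).
    Reduce coefficients mod 7: 2·t ≡ 6 (mod 7).
    The inverse of 2 mod 7 is 4 (since 2·4 = 8 = 1·7 + 1), so t ≡ 4·6 = 24 ≡ 3 (mod 7).
    Then x = 56 + 65·3 = 251, valid modulo lcm(65, 7) = 455: x ≡ 251 (mod 455).
  Combine with x ≡ 2 (mod 16); new modulus lcm = 7280.
    Write x = 251 + 455·t and substitute into x ≡ 2 (mod 16): 455·t ≡ 2 − 251 = -249 (mod 16).
    Reduce coefficients mod 16: 7·t ≡ 7 (mod 16).
    The inverse of 7 mod 16 is 7 (since 7·7 = 49 = 3·16 + 1), so t ≡ 7·7 = 49 ≡ 1 (mod 16).
    Then x = 251 + 455·1 = 706, valid modulo lcm(455, 16) = 7280: x ≡ 706 (mod 7280).
  Combine with x ≡ 2 (mod 3); new modulus lcm = 21840.
    Write x = 706 + 7280·t and substitute into x ≡ 2 (mod 3): 7280·t ≡ 2 − 706 = -704 (mod 3).
    Reduce coefficients mod 3: 2·t ≡ 1 (mod 3).
    The inverse of 2 mod 3 is 2 (since 2·2 = 4 = 1·3 + 1), so t ≡ 2·1 = 2 ≡ 2 (mod 3).
    Then x = 706 + 7280·2 = 15266, valid modulo lcm(7280, 3) = 21840: x ≡ 15266 (mod 21840).
Verify against each original: 15266 mod 5 = 1, 15266 mod 13 = 4, 15266 mod 7 = 6, 15266 mod 16 = 2, 15266 mod 3 = 2.

x ≡ 15266 (mod 21840).


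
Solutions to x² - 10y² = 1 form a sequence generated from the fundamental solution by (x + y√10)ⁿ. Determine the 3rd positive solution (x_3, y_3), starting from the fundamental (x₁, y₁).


Step 1: Find the fundamental solution (x₁, y₁) of x² - 10y² = 1.
  Expand √10 as a continued fraction. a₀ = ⌊√10⌋ = 3; iterate m_{k+1} = d_k·a_k − m_k, d_{k+1} = (10 − m_{k+1}²)/d_k, a_{k+1} = ⌊(a₀ + m_{k+1})/d_{k+1}⌋ (starting m₀ = 0, d₀ = 1), with convergents p_k = a_k·p_{k-1} + p_{k-2}, q_k = a_k·q_{k-1} + q_{k-2} (p₋₁ = 1, q₋₁ = 0):
  k = 0: a₀ = 3; p₀/q₀ = 3/1; p₀² − 10·q₀² = 9 − 10 = -1.
  k = 1: m = 3, d = 1, a = ⌊(3 + 3)/1⌋ = 6; p/q = (6·3 + 1)/(6·1 + 0) = 19/6; p² − 10·q² = 361 − 360 = 1.
  The first convergent with p² − 10·q² = 1 gives the fundamental solution (x₁, y₁) = (19, 6).
Step 2: Apply the recurrence (x_{n+1}, y_{n+1}) = (x₁x_n + 10y₁y_n, x₁y_n + y₁x_n) repeatedly.
  From (x_1, y_1) = (19, 6): x_2 = 19·19 + 10·6·6 = 721; y_2 = 19·6 + 6·19 = 228.
  From (x_2, y_2) = (721, 228): x_3 = 19·721 + 10·6·228 = 27379; y_3 = 19·228 + 6·721 = 8658.
Step 3: Verify x_3² - 10·y_3² = 749609641 - 749609640 = 1 (should be 1). ✓

(x_1, y_1) = (19, 6); (x_3, y_3) = (27379, 8658).


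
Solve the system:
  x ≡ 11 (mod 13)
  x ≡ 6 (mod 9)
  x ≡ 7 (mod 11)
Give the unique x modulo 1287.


Moduli 13, 9, 11 are pairwise coprime; by CRT there is a unique solution modulo M = 13 · 9 · 11 = 1287.
Solve pairwise, accumulating the modulus:
  Start with x ≡ 11 (mod 13).
  Combine with x ≡ 6 (mod 9): since gcd(13, 9) = 1, we get a unique residue mod 117.
    Write x = 11 + 13·t and substitute into x ≡ 6 (mod 9): 13·t ≡ 6 − 11 = -5 (mod 9).
    Reduce coefficients mod 9: 4·t ≡ 4 (mod 9).
    The inverse of 4 mod 9 is 7 (since 4·7 = 28 = 3·9 + 1), so t ≡ 7·4 = 28 ≡ 1 (mod 9).
    Then x = 11 + 13·1 = 24, valid modulo lcm(13, 9) = 117: x ≡ 24 (mod 117).
  Combine with x ≡ 7 (mod 11): since gcd(117, 11) = 1, we get a unique residue mod 1287.
    Write x = 24 + 117·t and substitute into x ≡ 7 (mod 11): 117·t ≡ 7 − 24 = -17 (mod 11).
    Reduce coefficients mod 11: 7·t ≡ 5 (mod 11).
    The inverse of 7 mod 11 is 8 (since 7·8 = 56 = 5·11 + 1), so t ≡ 8·5 = 40 ≡ 7 (mod 11).
    Then x = 24 + 117·7 = 843, valid modulo lcm(117, 11) = 1287: x ≡ 843 (mod 1287).
Verify: 843 mod 13 = 11 ✓, 843 mod 9 = 6 ✓, 843 mod 11 = 7 ✓.

x ≡ 843 (mod 1287).


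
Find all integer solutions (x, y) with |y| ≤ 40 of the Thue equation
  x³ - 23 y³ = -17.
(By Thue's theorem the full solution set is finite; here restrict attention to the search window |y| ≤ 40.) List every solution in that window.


The equation is x³ - 23y³ = -17. For fixed y, x³ = 23·y³ − 17, so a solution requires the RHS to be a perfect cube.
Strategy: iterate y from -40 to 40, compute RHS = 23·y³ − 17, and check whether it is a (positive or negative) perfect cube.
Check small values of y:
  y = 0: RHS = -17 is not a perfect cube.
  y = 1: RHS = 6 is not a perfect cube.
  y = -1: RHS = -40 is not a perfect cube.
  y = 2: RHS = 167 is not a perfect cube.
  y = -2: RHS = -201 is not a perfect cube.
  y = 3: RHS = 604 is not a perfect cube.
  y = -3: RHS = -638 is not a perfect cube.
Continuing the search up to |y| = 40 finds no solutions either.
No (x, y) in the scanned range satisfies the equation.

No integer solutions with |y| ≤ 40.


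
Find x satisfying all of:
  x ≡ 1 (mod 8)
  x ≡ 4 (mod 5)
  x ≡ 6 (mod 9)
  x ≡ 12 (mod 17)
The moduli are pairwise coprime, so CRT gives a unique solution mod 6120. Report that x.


Product of moduli M = 8 · 5 · 9 · 17 = 6120.
Merge one congruence at a time:
  Start: x ≡ 1 (mod 8).
  Combine with x ≡ 4 (mod 5); new modulus lcm = 40.
    Write x = 1 + 8·t and substitute into x ≡ 4 (mod 5): 8·t ≡ 4 − 1 = 3 (mod 5).
    Reduce coefficients mod 5: 3·t ≡ 3 (mod 5).
    The inverse of 3 mod 5 is 2 (since 3·2 = 6 = 1·5 + 1), so t ≡ 2·3 = 6 ≡ 1 (mod 5).
    Then x = 1 + 8·1 = 9, valid modulo lcm(8, 5) = 40: x ≡ 9 (mod 40).
  Combine with x ≡ 6 (mod 9); new modulus lcm = 360.
    Write x = 9 + 40·t and substitute into x ≡ 6 (mod 9): 40·t ≡ 6 − 9 = -3 (mod 9).
    Reduce coefficients mod 9: 4·t ≡ 6 (mod 9).
    The inverse of 4 mod 9 is 7 (since 4·7 = 28 = 3·9 + 1), so t ≡ 7·6 = 42 ≡ 6 (mod 9).
    Then x = 9 + 40·6 = 249, valid modulo lcm(40, 9) = 360: x ≡ 249 (mod 360).
  Combine with x ≡ 12 (mod 17); new modulus lcm = 6120.
    Write x = 249 + 360·t and substitute into x ≡ 12 (mod 17): 360·t ≡ 12 − 249 = -237 (mod 17).
    Reduce coefficients mod 17: 3·t ≡ 1 (mod 17).
    The inverse of 3 mod 17 is 6 (since 3·6 = 18 = 1·17 + 1), so t ≡ 6·1 = 6 ≡ 6 (mod 17).
    Then x = 249 + 360·6 = 2409, valid modulo lcm(360, 17) = 6120: x ≡ 2409 (mod 6120).
Verify against each original: 2409 mod 8 = 1, 2409 mod 5 = 4, 2409 mod 9 = 6, 2409 mod 17 = 12.

x ≡ 2409 (mod 6120).


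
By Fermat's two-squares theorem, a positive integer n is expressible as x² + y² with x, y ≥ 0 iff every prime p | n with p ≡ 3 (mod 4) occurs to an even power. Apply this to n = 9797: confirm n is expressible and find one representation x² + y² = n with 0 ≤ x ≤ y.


Step 1: Factor n = 9797 = 97 · 101.
Step 2: Check the mod-4 condition on each prime factor: 97 ≡ 1 (mod 4), exponent 1; 101 ≡ 1 (mod 4), exponent 1.
All primes ≡ 3 (mod 4) appear to even exponent (or don't appear), so by the two-squares theorem n IS expressible as a sum of two squares.
Step 3: Build a representation. Here n = 97 · 101 is a product of primes ≡ 1 (mod 4). Each prime p ≡ 1 (mod 4) is itself a sum of two squares; find a² by testing p − a² for a perfect square:
  97: 97 − 1² = 96, 97 − 2² = 93, 97 − 3² = 88, 97 − 4² = 81 = 9² ⇒ 97 = 4² + 9².
  101: 101 − 1² = 100 = 10² ⇒ 101 = 1² + 10².
  Combine using the Brahmagupta–Fibonacci identity (a² + b²)(c² + d²) = (ac − bd)² + (ad + bc)² = (ac + bd)² + (ad − bc)²:
  97 · 101 = 9797: from (4² + 9²)(1² + 10²), take (4·1 − 9·10, 4·10 + 9·1) = (4 − 90, 40 + 9) = (-86, 49); dropping signs (only squares matter) gives (86, 49); check 86² + 49² = 7396 + 2401 = 9797 ✓.
Step 4: Order so x ≤ y and verify: 49² + 86² = 2401 + 7396 = 9797 = n. ✓

n = 9797 = 49² + 86² (one valid representation with x ≤ y).


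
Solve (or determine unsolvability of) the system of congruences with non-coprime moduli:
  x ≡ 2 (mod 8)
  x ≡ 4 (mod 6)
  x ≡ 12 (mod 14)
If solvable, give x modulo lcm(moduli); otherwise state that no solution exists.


Moduli 8, 6, 14 are not pairwise coprime, so CRT works modulo lcm(m_i) when all pairwise compatibility conditions hold.
Pairwise compatibility: gcd(m_i, m_j) must divide a_i - a_j for every pair.
Merge one congruence at a time:
  Start: x ≡ 2 (mod 8).
  Combine with x ≡ 4 (mod 6): gcd(8, 6) = 2; 4 - 2 = 2, which IS divisible by 2, so compatible.
    Write x = 2 + 8·t and substitute into x ≡ 4 (mod 6): 8·t ≡ 4 − 2 = 2 (mod 6).
    Divide the congruence (and modulus) by g = 2: 4·t ≡ 1 (mod 3).
    Reduce coefficients mod 3: 1·t ≡ 1 (mod 3).
    So t ≡ 1 (mod 3).
    Then x = 2 + 8·1 = 10, valid modulo lcm(8, 6) = 24: x ≡ 10 (mod 24).
  Combine with x ≡ 12 (mod 14): gcd(24, 14) = 2; 12 - 10 = 2, which IS divisible by 2, so compatible.
    Write x = 10 + 24·t and substitute into x ≡ 12 (mod 14): 24·t ≡ 12 − 10 = 2 (mod 14).
    Divide the congruence (and modulus) by g = 2: 12·t ≡ 1 (mod 7).
    Reduce coefficients mod 7: 5·t ≡ 1 (mod 7).
    The inverse of 5 mod 7 is 3 (since 5·3 = 15 = 2·7 + 1), so t ≡ 3·1 = 3 ≡ 3 (mod 7).
    Then x = 10 + 24·3 = 82, valid modulo lcm(24, 14) = 168: x ≡ 82 (mod 168).
Verify: 82 mod 8 = 2, 82 mod 6 = 4, 82 mod 14 = 12.

x ≡ 82 (mod 168).


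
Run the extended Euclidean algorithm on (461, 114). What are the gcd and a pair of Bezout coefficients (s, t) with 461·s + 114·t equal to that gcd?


Euclidean algorithm on (461, 114) — divide until remainder is 0:
  461 = 4 · 114 + 5
  114 = 22 · 5 + 4
  5 = 1 · 4 + 1
  4 = 4 · 1 + 0
gcd(461, 114) = 1.
Track Bezout coefficients alongside the remainders: start with r₀ = 461 = a·1 + b·0 (s = 1, t = 0) and r₁ = 114 = a·0 + b·1 (s = 0, t = 1); each new remainder r_{k+1} = r_{k-1} − q_k·r_k inherits s_{k+1} = s_{k-1} − q_k·s_k, t_{k+1} = t_{k-1} − q_k·t_k, so r_k = a·s_k + b·t_k at every step:
  q = 4: r = 5, s = 1 − 4·0 = 1, t = 0 − 4·1 = -4  (check: 461·1 + 114·(-4) = 5)
  q = 22: r = 4, s = 0 − 22·1 = -22, t = 1 − 22·(-4) = 89  (check: 461·(-22) + 114·89 = 4)
  q = 1: r = 1, s = 1 − 1·(-22) = 23, t = -4 − 1·89 = -93  (check: 461·23 + 114·(-93) = 1)
The row with r = 1 (the gcd) gives the Bezout coefficients s = 23, t = -93.
Result: 461 · (23) + 114 · (-93) = 1.

gcd(461, 114) = 1; s = 23, t = -93 (check: 461·23 + 114·(-93) = 1).


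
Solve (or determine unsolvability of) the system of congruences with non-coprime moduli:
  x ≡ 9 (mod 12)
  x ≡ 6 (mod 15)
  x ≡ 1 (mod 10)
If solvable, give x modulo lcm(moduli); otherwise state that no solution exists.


Moduli 12, 15, 10 are not pairwise coprime, so CRT works modulo lcm(m_i) when all pairwise compatibility conditions hold.
Pairwise compatibility: gcd(m_i, m_j) must divide a_i - a_j for every pair.
Merge one congruence at a time:
  Start: x ≡ 9 (mod 12).
  Combine with x ≡ 6 (mod 15): gcd(12, 15) = 3; 6 - 9 = -3, which IS divisible by 3, so compatible.
    Write x = 9 + 12·t and substitute into x ≡ 6 (mod 15): 12·t ≡ 6 − 9 = -3 (mod 15).
    Divide the congruence (and modulus) by g = 3: 4·t ≡ -1 (mod 5).
    Reduce coefficients mod 5: 4·t ≡ 4 (mod 5).
    The inverse of 4 mod 5 is 4 (since 4·4 = 16 = 3·5 + 1), so t ≡ 4·4 = 16 ≡ 1 (mod 5).
    Then x = 9 + 12·1 = 21, valid modulo lcm(12, 15) = 60: x ≡ 21 (mod 60).
  Combine with x ≡ 1 (mod 10): gcd(60, 10) = 10; 1 - 21 = -20, which IS divisible by 10, so compatible.
    Write x = 21 + 60·t and substitute into x ≡ 1 (mod 10): 60·t ≡ 1 − 21 = -20 (mod 10).
    Divide the congruence (and modulus) by g = 10: 6·t ≡ -2 (mod 1).
    Modulo 1 every t works; take t = 0.
    Then x = 21 + 60·0 = 21, valid modulo lcm(60, 10) = 60: x ≡ 21 (mod 60).
Verify: 21 mod 12 = 9, 21 mod 15 = 6, 21 mod 10 = 1.

x ≡ 21 (mod 60).


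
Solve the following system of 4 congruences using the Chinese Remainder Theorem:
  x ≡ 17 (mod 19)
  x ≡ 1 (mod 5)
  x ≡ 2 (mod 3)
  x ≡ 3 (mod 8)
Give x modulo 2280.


Product of moduli M = 19 · 5 · 3 · 8 = 2280.
Merge one congruence at a time:
  Start: x ≡ 17 (mod 19).
  Combine with x ≡ 1 (mod 5); new modulus lcm = 95.
    Write x = 17 + 19·t and substitute into x ≡ 1 (mod 5): 19·t ≡ 1 − 17 = -16 (mod 5).
    Reduce coefficients mod 5: 4·t ≡ 4 (mod 5).
    The inverse of 4 mod 5 is 4 (since 4·4 = 16 = 3·5 + 1), so t ≡ 4·4 = 16 ≡ 1 (mod 5).
    Then x = 17 + 19·1 = 36, valid modulo lcm(19, 5) = 95: x ≡ 36 (mod 95).
  Combine with x ≡ 2 (mod 3); new modulus lcm = 285.
    Write x = 36 + 95·t and substitute into x ≡ 2 (mod 3): 95·t ≡ 2 − 36 = -34 (mod 3).
    Reduce coefficients mod 3: 2·t ≡ 2 (mod 3).
    The inverse of 2 mod 3 is 2 (since 2·2 = 4 = 1·3 + 1), so t ≡ 2·2 = 4 ≡ 1 (mod 3).
    Then x = 36 + 95·1 = 131, valid modulo lcm(95, 3) = 285: x ≡ 131 (mod 285).
  Combine with x ≡ 3 (mod 8); new modulus lcm = 2280.
    Write x = 131 + 285·t and substitute into x ≡ 3 (mod 8): 285·t ≡ 3 − 131 = -128 (mod 8).
    Reduce coefficients mod 8: 5·t ≡ 0 (mod 8).
    The inverse of 5 mod 8 is 5 (since 5·5 = 25 = 3·8 + 1), so t ≡ 5·0 = 0 ≡ 0 (mod 8).
    Then x = 131 + 285·0 = 131, valid modulo lcm(285, 8) = 2280: x ≡ 131 (mod 2280).
Verify against each original: 131 mod 19 = 17, 131 mod 5 = 1, 131 mod 3 = 2, 131 mod 8 = 3.

x ≡ 131 (mod 2280).


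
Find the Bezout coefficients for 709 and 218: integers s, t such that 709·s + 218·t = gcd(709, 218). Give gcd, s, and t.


Euclidean algorithm on (709, 218) — divide until remainder is 0:
  709 = 3 · 218 + 55
  218 = 3 · 55 + 53
  55 = 1 · 53 + 2
  53 = 26 · 2 + 1
  2 = 2 · 1 + 0
gcd(709, 218) = 1.
Track Bezout coefficients alongside the remainders: start with r₀ = 709 = a·1 + b·0 (s = 1, t = 0) and r₁ = 218 = a·0 + b·1 (s = 0, t = 1); each new remainder r_{k+1} = r_{k-1} − q_k·r_k inherits s_{k+1} = s_{k-1} − q_k·s_k, t_{k+1} = t_{k-1} − q_k·t_k, so r_k = a·s_k + b·t_k at every step:
  q = 3: r = 55, s = 1 − 3·0 = 1, t = 0 − 3·1 = -3  (check: 709·1 + 218·(-3) = 55)
  q = 3: r = 53, s = 0 − 3·1 = -3, t = 1 − 3·(-3) = 10  (check: 709·(-3) + 218·10 = 53)
  q = 1: r = 2, s = 1 − 1·(-3) = 4, t = -3 − 1·10 = -13  (check: 709·4 + 218·(-13) = 2)
  q = 26: r = 1, s = -3 − 26·4 = -107, t = 10 − 26·(-13) = 348  (check: 709·(-107) + 218·348 = 1)
The row with r = 1 (the gcd) gives the Bezout coefficients s = -107, t = 348.
Result: 709 · (-107) + 218 · (348) = 1.

gcd(709, 218) = 1; s = -107, t = 348 (check: 709·(-107) + 218·348 = 1).


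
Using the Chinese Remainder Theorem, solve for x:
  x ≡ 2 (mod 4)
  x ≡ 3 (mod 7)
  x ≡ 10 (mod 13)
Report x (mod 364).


Moduli 4, 7, 13 are pairwise coprime; by CRT there is a unique solution modulo M = 4 · 7 · 13 = 364.
Solve pairwise, accumulating the modulus:
  Start with x ≡ 2 (mod 4).
  Combine with x ≡ 3 (mod 7): since gcd(4, 7) = 1, we get a unique residue mod 28.
    Write x = 2 + 4·t and substitute into x ≡ 3 (mod 7): 4·t ≡ 3 − 2 = 1 (mod 7).
    The inverse of 4 mod 7 is 2 (since 4·2 = 8 = 1·7 + 1), so t ≡ 2·1 = 2 ≡ 2 (mod 7).
    Then x = 2 + 4·2 = 10, valid modulo lcm(4, 7) = 28: x ≡ 10 (mod 28).
  Combine with x ≡ 10 (mod 13): since gcd(28, 13) = 1, we get a unique residue mod 364.
    Write x = 10 + 28·t and substitute into x ≡ 10 (mod 13): 28·t ≡ 10 − 10 = 0 (mod 13).
    Reduce coefficients mod 13: 2·t ≡ 0 (mod 13).
    The inverse of 2 mod 13 is 7 (since 2·7 = 14 = 1·13 + 1), so t ≡ 7·0 = 0 ≡ 0 (mod 13).
    Then x = 10 + 28·0 = 10, valid modulo lcm(28, 13) = 364: x ≡ 10 (mod 364).
Verify: 10 mod 4 = 2 ✓, 10 mod 7 = 3 ✓, 10 mod 13 = 10 ✓.

x ≡ 10 (mod 364).


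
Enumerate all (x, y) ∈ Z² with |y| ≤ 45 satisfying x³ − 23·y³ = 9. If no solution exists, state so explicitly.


The equation is x³ - 23y³ = 9. For fixed y, x³ = 23·y³ + 9, so a solution requires the RHS to be a perfect cube.
Strategy: iterate y from -45 to 45, compute RHS = 23·y³ + 9, and check whether it is a (positive or negative) perfect cube.
Check small values of y:
  y = 0: RHS = 9 is not a perfect cube.
  y = 1: RHS = 32 is not a perfect cube.
  y = -1: RHS = -14 is not a perfect cube.
  y = 2: RHS = 193 is not a perfect cube.
  y = -2: RHS = -175 is not a perfect cube.
  y = 3: RHS = 630 is not a perfect cube.
  y = -3: RHS = -612 is not a perfect cube.
Continuing the search up to |y| = 45 finds no solutions either.
No (x, y) in the scanned range satisfies the equation.

No integer solutions with |y| ≤ 45.


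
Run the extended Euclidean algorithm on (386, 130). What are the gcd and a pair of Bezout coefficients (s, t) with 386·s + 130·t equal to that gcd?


Euclidean algorithm on (386, 130) — divide until remainder is 0:
  386 = 2 · 130 + 126
  130 = 1 · 126 + 4
  126 = 31 · 4 + 2
  4 = 2 · 2 + 0
gcd(386, 130) = 2.
Track Bezout coefficients alongside the remainders: start with r₀ = 386 = a·1 + b·0 (s = 1, t = 0) and r₁ = 130 = a·0 + b·1 (s = 0, t = 1); each new remainder r_{k+1} = r_{k-1} − q_k·r_k inherits s_{k+1} = s_{k-1} − q_k·s_k, t_{k+1} = t_{k-1} − q_k·t_k, so r_k = a·s_k + b·t_k at every step:
  q = 2: r = 126, s = 1 − 2·0 = 1, t = 0 − 2·1 = -2  (check: 386·1 + 130·(-2) = 126)
  q = 1: r = 4, s = 0 − 1·1 = -1, t = 1 − 1·(-2) = 3  (check: 386·(-1) + 130·3 = 4)
  q = 31: r = 2, s = 1 − 31·(-1) = 32, t = -2 − 31·3 = -95  (check: 386·32 + 130·(-95) = 2)
The row with r = 2 (the gcd) gives the Bezout coefficients s = 32, t = -95.
Result: 386 · (32) + 130 · (-95) = 2.

gcd(386, 130) = 2; s = 32, t = -95 (check: 386·32 + 130·(-95) = 2).


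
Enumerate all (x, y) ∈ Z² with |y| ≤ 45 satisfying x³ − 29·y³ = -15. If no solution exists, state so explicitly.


The equation is x³ - 29y³ = -15. For fixed y, x³ = 29·y³ − 15, so a solution requires the RHS to be a perfect cube.
Strategy: iterate y from -45 to 45, compute RHS = 29·y³ − 15, and check whether it is a (positive or negative) perfect cube.
Check small values of y:
  y = 0: RHS = -15 is not a perfect cube.
  y = 1: RHS = 14 is not a perfect cube.
  y = -1: RHS = -44 is not a perfect cube.
  y = 2: RHS = 217 is not a perfect cube.
  y = -2: RHS = -247 is not a perfect cube.
  y = 3: RHS = 768 is not a perfect cube.
  y = -3: RHS = -798 is not a perfect cube.
Continuing the search up to |y| = 45 finds no solutions either.
No (x, y) in the scanned range satisfies the equation.

No integer solutions with |y| ≤ 45.


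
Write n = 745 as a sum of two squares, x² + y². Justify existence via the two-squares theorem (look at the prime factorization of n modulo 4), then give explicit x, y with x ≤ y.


Step 1: Factor n = 745 = 5 · 149.
Step 2: Check the mod-4 condition on each prime factor: 5 ≡ 1 (mod 4), exponent 1; 149 ≡ 1 (mod 4), exponent 1.
All primes ≡ 3 (mod 4) appear to even exponent (or don't appear), so by the two-squares theorem n IS expressible as a sum of two squares.
Step 3: Build a representation. Here n = 5 · 149 is a product of primes ≡ 1 (mod 4). Each prime p ≡ 1 (mod 4) is itself a sum of two squares; find a² by testing p − a² for a perfect square:
  5: 5 − 1² = 4 = 2² ⇒ 5 = 1² + 2².
  149: 149 − 1² = 148, 149 − 2² = 145, 149 − 3² = 140, 149 − 4² = 133, 149 − 5² = 124, 149 − 6² = 113, 149 − 7² = 100 = 10² ⇒ 149 = 7² + 10².
  Combine using the Brahmagupta–Fibonacci identity (a² + b²)(c² + d²) = (ac − bd)² + (ad + bc)² = (ac + bd)² + (ad − bc)²:
  5 · 149 = 745: from (1² + 2²)(7² + 10²), take (1·7 − 2·10, 1·10 + 2·7) = (7 − 20, 10 + 14) = (-13, 24); dropping signs (only squares matter) gives (13, 24); check 13² + 24² = 169 + 576 = 745 ✓.
Step 4: Order so x ≤ y and verify: 13² + 24² = 169 + 576 = 745 = n. ✓

n = 745 = 13² + 24² (one valid representation with x ≤ y).


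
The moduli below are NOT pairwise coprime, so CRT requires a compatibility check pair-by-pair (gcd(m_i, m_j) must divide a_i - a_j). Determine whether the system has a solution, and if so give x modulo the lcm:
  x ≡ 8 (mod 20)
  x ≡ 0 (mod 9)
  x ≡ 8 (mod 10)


Moduli 20, 9, 10 are not pairwise coprime, so CRT works modulo lcm(m_i) when all pairwise compatibility conditions hold.
Pairwise compatibility: gcd(m_i, m_j) must divide a_i - a_j for every pair.
Merge one congruence at a time:
  Start: x ≡ 8 (mod 20).
  Combine with x ≡ 0 (mod 9): gcd(20, 9) = 1; 0 - 8 = -8, which IS divisible by 1, so compatible.
    Write x = 8 + 20·t and substitute into x ≡ 0 (mod 9): 20·t ≡ 0 − 8 = -8 (mod 9).
    Reduce coefficients mod 9: 2·t ≡ 1 (mod 9).
    The inverse of 2 mod 9 is 5 (since 2·5 = 10 = 1·9 + 1), so t ≡ 5·1 = 5 ≡ 5 (mod 9).
    Then x = 8 + 20·5 = 108, valid modulo lcm(20, 9) = 180: x ≡ 108 (mod 180).
  Combine with x ≡ 8 (mod 10): gcd(180, 10) = 10; 8 - 108 = -100, which IS divisible by 10, so compatible.
    Write x = 108 + 180·t and substitute into x ≡ 8 (mod 10): 180·t ≡ 8 − 108 = -100 (mod 10).
    Divide the congruence (and modulus) by g = 10: 18·t ≡ -10 (mod 1).
    Modulo 1 every t works; take t = 0.
    Then x = 108 + 180·0 = 108, valid modulo lcm(180, 10) = 180: x ≡ 108 (mod 180).
Verify: 108 mod 20 = 8, 108 mod 9 = 0, 108 mod 10 = 8.

x ≡ 108 (mod 180).


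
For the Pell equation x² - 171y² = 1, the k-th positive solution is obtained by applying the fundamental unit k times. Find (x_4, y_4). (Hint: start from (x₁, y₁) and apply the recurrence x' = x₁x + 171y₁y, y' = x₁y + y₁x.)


Step 1: Find the fundamental solution (x₁, y₁) of x² - 171y² = 1.
  Expand √171 as a continued fraction. a₀ = ⌊√171⌋ = 13; iterate m_{k+1} = d_k·a_k − m_k, d_{k+1} = (171 − m_{k+1}²)/d_k, a_{k+1} = ⌊(a₀ + m_{k+1})/d_{k+1}⌋ (starting m₀ = 0, d₀ = 1), with convergents p_k = a_k·p_{k-1} + p_{k-2}, q_k = a_k·q_{k-1} + q_{k-2} (p₋₁ = 1, q₋₁ = 0):
  k = 0: a₀ = 13; p₀/q₀ = 13/1; p₀² − 171·q₀² = 169 − 171 = -2.
  k = 1: m = 13, d = 2, a = ⌊(13 + 13)/2⌋ = 13; p/q = (13·13 + 1)/(13·1 + 0) = 170/13; p² − 171·q² = 28900 − 28899 = 1.
  The first convergent with p² − 171·q² = 1 gives the fundamental solution (x₁, y₁) = (170, 13).
Step 2: Apply the recurrence (x_{n+1}, y_{n+1}) = (x₁x_n + 171y₁y_n, x₁y_n + y₁x_n) repeatedly.
  From (x_1, y_1) = (170, 13): x_2 = 170·170 + 171·13·13 = 57799; y_2 = 170·13 + 13·170 = 4420.
  From (x_2, y_2) = (57799, 4420): x_3 = 170·57799 + 171·13·4420 = 19651490; y_3 = 170·4420 + 13·57799 = 1502787.
  From (x_3, y_3) = (19651490, 1502787): x_4 = 170·19651490 + 171·13·1502787 = 6681448801; y_4 = 170·1502787 + 13·19651490 = 510943160.
Step 3: Verify x_4² - 171·y_4² = 44641758080384337601 - 44641758080384337600 = 1 (should be 1). ✓

(x_1, y_1) = (170, 13); (x_4, y_4) = (6681448801, 510943160).
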